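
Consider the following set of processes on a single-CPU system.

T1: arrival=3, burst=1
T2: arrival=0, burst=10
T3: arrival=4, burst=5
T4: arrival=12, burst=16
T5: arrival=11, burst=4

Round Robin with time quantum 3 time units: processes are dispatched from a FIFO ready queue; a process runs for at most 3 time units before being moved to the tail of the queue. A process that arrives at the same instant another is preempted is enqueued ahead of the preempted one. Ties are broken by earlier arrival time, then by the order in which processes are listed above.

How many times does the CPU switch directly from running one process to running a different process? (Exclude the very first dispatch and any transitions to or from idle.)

10

Timeline: | T2 0-3 | T1 3-4 | T2 4-7 | T3 7-10 | T2 10-13 | T3 13-15 | T5 15-18 | T4 18-21 | T2 21-22 | T5 22-23 | T4 23-36 |
Completion: T1=4  T2=22  T3=15  T4=36  T5=23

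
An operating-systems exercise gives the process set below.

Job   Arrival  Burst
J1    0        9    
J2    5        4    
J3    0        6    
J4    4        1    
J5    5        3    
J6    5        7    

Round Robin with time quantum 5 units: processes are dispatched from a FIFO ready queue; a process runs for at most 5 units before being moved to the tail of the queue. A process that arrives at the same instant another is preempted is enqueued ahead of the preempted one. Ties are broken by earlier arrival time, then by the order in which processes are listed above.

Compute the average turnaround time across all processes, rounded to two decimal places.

18.33

Gantt: | J1 0-5 | J3 5-10 | J4 10-11 | J2 11-15 | J5 15-18 | J6 18-23 | J1 23-27 | J3 27-28 | J6 28-30 |
Completion: J1=27  J2=15  J3=28  J4=11  J5=18  J6=30
Turnaround (C−A): J1=27  J2=10  J3=28  J4=7  J5=13  J6=25
Turnaround times: J1=27, J2=10, J3=28, J4=7, J5=13, J6=25
Average turnaround = (27+10+28+7+13+25) / 6 = 110/6 = 18.33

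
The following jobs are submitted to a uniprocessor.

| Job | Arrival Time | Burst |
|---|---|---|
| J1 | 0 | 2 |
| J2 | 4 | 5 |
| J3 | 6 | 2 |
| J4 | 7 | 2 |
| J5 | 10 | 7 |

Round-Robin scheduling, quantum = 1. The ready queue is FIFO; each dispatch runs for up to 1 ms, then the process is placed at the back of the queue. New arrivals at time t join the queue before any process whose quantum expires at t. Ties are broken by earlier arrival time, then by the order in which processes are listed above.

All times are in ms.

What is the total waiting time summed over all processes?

13

Timeline: | J1 0-2 | idle 2-4 | J2 4-6 | J3 6-7 | J2 7-8 | J4 8-9 | J3 9-10 | J2 10-11 | J4 11-12 | J5 12-13 | J2 13-14 | J5 14-20 |
Completion: J1=2  J2=14  J3=10  J4=12  J5=20
Turnaround (C−A): J1=2  J2=10  J3=4  J4=5  J5=10
Waiting = turnaround − burst: J1=0, J2=5, J3=2, J4=3, J5=3
Total waiting = 0 + 5 + 2 + 3 + 3 = 13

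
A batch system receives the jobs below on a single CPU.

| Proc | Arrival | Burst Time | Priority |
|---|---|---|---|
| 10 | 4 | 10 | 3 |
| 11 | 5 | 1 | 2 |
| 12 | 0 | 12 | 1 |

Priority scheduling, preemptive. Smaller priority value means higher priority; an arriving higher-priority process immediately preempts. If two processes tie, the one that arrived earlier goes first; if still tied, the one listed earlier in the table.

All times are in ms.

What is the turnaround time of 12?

Timeline: | 12 0-12 | 11 12-13 | 10 13-23 |
Completion: 10=23  11=13  12=12
Turnaround (C−A): 10=19  11=8  12=12
Turnaround(12) = completion − arrival = 12 − 0 = 12

12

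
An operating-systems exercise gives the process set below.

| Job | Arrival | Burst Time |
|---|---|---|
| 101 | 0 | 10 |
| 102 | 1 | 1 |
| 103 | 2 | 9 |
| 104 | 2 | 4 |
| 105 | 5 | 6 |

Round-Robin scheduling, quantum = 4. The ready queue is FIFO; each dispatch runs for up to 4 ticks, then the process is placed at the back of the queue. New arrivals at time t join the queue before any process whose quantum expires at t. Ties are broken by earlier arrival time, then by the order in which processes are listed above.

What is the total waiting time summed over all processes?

64

Schedule: | 101 0-4 | 102 4-5 | 103 5-9 | 104 9-13 | 101 13-17 | 105 17-21 | 103 21-25 | 101 25-27 | 105 27-29 | 103 29-30 |
Completion: 101=27  102=5  103=30  104=13  105=29
Turnaround (C−A): 101=27  102=4  103=28  104=11  105=24
Waiting = turnaround − burst: 101=17, 102=3, 103=19, 104=7, 105=18
Total waiting = 17 + 3 + 19 + 7 + 18 = 64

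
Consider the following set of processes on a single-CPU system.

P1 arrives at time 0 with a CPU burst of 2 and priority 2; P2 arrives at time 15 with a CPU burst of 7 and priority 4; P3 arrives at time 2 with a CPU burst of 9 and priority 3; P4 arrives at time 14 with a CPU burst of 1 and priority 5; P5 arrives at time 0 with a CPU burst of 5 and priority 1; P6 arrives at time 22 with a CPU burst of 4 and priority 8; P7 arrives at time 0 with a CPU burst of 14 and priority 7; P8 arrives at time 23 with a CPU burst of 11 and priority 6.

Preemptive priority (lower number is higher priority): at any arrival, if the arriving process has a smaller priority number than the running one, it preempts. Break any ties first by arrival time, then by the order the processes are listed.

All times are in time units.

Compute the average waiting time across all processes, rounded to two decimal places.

Timeline: | P5 0-5 | P1 5-7 | P3 7-16 | P2 16-23 | P4 23-24 | P8 24-35 | P7 35-49 | P6 49-53 |
Completion: P1=7  P2=23  P3=16  P4=24  P5=5  P6=53  P7=49  P8=35
Turnaround (C−A): P1=7  P2=8  P3=14  P4=10  P5=5  P6=31  P7=49  P8=12
Waiting times: P1=5, P2=1, P3=5, P4=9, P5=0, P6=27, P7=35, P8=1
Average waiting = (5+1+5+9+0+27+35+1) / 8 = 83/8 = 10.38

10.38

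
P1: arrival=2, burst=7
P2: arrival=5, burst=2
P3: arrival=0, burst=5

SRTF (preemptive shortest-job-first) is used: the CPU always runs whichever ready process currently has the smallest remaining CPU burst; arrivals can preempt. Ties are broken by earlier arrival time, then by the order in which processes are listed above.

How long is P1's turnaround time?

12

Timeline: | P3 0-5 | P2 5-7 | P1 7-14 |
Completion: P1=14  P2=7  P3=5
Turnaround(P1) = completion − arrival = 14 − 2 = 12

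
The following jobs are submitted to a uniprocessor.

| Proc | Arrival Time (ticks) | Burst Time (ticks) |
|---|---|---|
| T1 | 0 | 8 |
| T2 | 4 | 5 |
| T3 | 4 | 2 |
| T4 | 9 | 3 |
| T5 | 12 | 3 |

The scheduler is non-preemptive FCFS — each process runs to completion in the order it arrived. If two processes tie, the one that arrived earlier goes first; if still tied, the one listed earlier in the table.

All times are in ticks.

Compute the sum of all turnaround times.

46

Schedule: | T1 0-8 | T2 8-13 | T3 13-15 | T4 15-18 | T5 18-21 |
Completion: T1=8  T2=13  T3=15  T4=18  T5=21
Turnaround = completion − arrival: T1=8, T2=9, T3=11, T4=9, T5=9
Total turnaround = 8 + 9 + 11 + 9 + 9 = 46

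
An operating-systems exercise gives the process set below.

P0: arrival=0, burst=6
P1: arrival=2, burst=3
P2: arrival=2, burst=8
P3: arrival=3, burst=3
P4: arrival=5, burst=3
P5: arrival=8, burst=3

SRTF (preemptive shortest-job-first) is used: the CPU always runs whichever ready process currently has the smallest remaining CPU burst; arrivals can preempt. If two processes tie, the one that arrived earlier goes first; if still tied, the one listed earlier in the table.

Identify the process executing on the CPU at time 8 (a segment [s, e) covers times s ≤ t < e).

Timeline: | P0 0-2 | P1 2-5 | P3 5-8 | P4 8-11 | P5 11-14 | P0 14-18 | P2 18-26 |
Completion: P0=18  P1=5  P2=26  P3=8  P4=11  P5=14
Turnaround (C−A): P0=18  P1=3  P2=24  P3=5  P4=6  P5=6

P4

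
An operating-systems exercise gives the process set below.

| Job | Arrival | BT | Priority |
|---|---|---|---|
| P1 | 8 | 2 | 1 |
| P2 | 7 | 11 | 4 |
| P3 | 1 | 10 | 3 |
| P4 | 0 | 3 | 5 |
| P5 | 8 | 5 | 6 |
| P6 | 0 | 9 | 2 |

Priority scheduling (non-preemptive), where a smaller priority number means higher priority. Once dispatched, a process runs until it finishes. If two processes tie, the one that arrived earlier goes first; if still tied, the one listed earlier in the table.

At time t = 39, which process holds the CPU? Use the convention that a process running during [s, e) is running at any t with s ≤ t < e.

P5

Gantt: | P6 0-9 | P1 9-11 | P3 11-21 | P2 21-32 | P4 32-35 | P5 35-40 |
Completion: P1=11  P2=32  P3=21  P4=35  P5=40  P6=9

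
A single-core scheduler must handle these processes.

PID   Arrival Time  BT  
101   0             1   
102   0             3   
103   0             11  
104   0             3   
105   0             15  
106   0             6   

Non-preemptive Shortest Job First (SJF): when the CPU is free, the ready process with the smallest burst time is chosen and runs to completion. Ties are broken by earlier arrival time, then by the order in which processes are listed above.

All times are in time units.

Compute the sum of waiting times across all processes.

49

Timeline: | 101 0-1 | 102 1-4 | 104 4-7 | 106 7-13 | 103 13-24 | 105 24-39 |
Completion: 101=1  102=4  103=24  104=7  105=39  106=13
Turnaround (C−A): 101=1  102=4  103=24  104=7  105=39  106=13
Waiting = turnaround − burst: 101=0, 102=1, 103=13, 104=4, 105=24, 106=7
Total waiting = 0 + 1 + 13 + 4 + 24 + 7 = 49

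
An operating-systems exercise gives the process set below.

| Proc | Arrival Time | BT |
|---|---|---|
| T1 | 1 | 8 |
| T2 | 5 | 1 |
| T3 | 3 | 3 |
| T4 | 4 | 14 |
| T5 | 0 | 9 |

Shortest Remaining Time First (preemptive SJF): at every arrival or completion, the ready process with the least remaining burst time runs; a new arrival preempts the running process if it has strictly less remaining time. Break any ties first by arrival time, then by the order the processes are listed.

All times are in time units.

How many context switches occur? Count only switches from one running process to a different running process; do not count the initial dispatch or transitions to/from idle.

Timeline: | T5 0-3 | T3 3-6 | T2 6-7 | T5 7-13 | T1 13-21 | T4 21-35 |
Completion: T1=21  T2=7  T3=6  T4=35  T5=13

5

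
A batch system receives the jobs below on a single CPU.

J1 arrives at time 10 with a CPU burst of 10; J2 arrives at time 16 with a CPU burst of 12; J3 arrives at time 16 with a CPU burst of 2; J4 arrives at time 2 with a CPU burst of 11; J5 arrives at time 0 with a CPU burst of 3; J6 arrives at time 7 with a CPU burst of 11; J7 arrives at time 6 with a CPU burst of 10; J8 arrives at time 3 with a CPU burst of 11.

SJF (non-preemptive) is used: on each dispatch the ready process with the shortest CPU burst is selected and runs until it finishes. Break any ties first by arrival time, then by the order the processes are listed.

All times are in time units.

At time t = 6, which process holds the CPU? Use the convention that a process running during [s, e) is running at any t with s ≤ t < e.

J4

Gantt: | J5 0-3 | J4 3-14 | J7 14-24 | J3 24-26 | J1 26-36 | J8 36-47 | J6 47-58 | J2 58-70 |
Completion: J1=36  J2=70  J3=26  J4=14  J5=3  J6=58  J7=24  J8=47
Turnaround (C−A): J1=26  J2=54  J3=10  J4=12  J5=3  J6=51  J7=18  J8=44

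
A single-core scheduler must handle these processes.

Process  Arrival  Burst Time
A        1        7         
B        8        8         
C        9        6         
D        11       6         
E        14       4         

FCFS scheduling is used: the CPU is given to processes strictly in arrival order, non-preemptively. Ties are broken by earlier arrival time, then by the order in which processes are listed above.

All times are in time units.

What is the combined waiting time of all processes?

32

Timeline: | idle 0-1 | A 1-8 | B 8-16 | C 16-22 | D 22-28 | E 28-32 |
Completion: A=8  B=16  C=22  D=28  E=32
Turnaround (C−A): A=7  B=8  C=13  D=17  E=18
Waiting = turnaround − burst: A=0, B=0, C=7, D=11, E=14
Total waiting = 0 + 0 + 7 + 11 + 14 = 32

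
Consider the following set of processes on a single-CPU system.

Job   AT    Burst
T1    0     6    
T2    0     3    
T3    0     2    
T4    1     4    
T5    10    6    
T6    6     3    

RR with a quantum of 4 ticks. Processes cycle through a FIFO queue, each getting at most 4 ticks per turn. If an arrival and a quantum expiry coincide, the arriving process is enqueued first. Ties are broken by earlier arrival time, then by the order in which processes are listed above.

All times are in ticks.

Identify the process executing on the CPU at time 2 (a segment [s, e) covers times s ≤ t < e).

T1

Timeline: | T1 0-4 | T2 4-7 | T3 7-9 | T4 9-13 | T1 13-15 | T6 15-18 | T5 18-24 |
Completion: T1=15  T2=7  T3=9  T4=13  T5=24  T6=18
Turnaround (C−A): T1=15  T2=7  T3=9  T4=12  T5=14  T6=12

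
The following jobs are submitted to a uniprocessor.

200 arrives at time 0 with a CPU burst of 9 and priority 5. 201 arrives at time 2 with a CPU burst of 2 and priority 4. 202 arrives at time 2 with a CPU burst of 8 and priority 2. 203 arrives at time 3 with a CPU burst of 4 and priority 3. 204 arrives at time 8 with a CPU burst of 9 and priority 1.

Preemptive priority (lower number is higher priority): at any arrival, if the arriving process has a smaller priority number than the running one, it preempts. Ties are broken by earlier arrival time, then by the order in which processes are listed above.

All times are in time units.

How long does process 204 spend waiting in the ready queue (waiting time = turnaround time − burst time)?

0

Schedule: | 200 0-2 | 202 2-8 | 204 8-17 | 202 17-19 | 203 19-23 | 201 23-25 | 200 25-32 |
Completion: 200=32  201=25  202=19  203=23  204=17
Waiting(204) = turnaround − burst = 9 − 9 = 0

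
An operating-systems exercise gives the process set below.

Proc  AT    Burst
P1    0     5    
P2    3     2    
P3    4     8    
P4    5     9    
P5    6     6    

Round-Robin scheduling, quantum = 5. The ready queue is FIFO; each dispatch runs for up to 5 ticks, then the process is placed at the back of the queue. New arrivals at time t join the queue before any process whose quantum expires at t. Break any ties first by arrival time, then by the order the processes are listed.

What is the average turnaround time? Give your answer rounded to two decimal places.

15.60

Schedule: | P1 0-5 | P2 5-7 | P3 7-12 | P4 12-17 | P5 17-22 | P3 22-25 | P4 25-29 | P5 29-30 |
Completion: P1=5  P2=7  P3=25  P4=29  P5=30
Turnaround (C−A): P1=5  P2=4  P3=21  P4=24  P5=24
Turnaround times: P1=5, P2=4, P3=21, P4=24, P5=24
Average turnaround = (5+4+21+24+24) / 5 = 78/5 = 15.60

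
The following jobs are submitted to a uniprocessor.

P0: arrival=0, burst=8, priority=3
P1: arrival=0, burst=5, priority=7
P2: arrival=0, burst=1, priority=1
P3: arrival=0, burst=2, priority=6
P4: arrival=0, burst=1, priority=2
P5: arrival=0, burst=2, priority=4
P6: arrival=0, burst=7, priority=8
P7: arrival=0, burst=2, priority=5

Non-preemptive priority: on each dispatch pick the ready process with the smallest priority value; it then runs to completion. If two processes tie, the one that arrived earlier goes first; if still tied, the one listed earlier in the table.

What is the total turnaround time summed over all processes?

104

Gantt: | P2 0-1 | P4 1-2 | P0 2-10 | P5 10-12 | P7 12-14 | P3 14-16 | P1 16-21 | P6 21-28 |
Completion: P0=10  P1=21  P2=1  P3=16  P4=2  P5=12  P6=28  P7=14
Turnaround = completion − arrival: P0=10, P1=21, P2=1, P3=16, P4=2, P5=12, P6=28, P7=14
Total turnaround = 10 + 21 + 1 + 16 + 2 + 12 + 28 + 14 = 104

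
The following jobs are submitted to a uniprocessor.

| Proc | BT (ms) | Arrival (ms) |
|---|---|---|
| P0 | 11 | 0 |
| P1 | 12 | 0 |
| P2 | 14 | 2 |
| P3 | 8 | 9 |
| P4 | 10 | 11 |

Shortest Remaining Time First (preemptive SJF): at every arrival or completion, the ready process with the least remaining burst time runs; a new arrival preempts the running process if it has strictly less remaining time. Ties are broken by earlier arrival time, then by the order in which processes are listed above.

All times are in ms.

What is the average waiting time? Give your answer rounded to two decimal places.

Gantt: | P0 0-11 | P3 11-19 | P4 19-29 | P1 29-41 | P2 41-55 |
Completion: P0=11  P1=41  P2=55  P3=19  P4=29
Turnaround (C−A): P0=11  P1=41  P2=53  P3=10  P4=18
Waiting times: P0=0, P1=29, P2=39, P3=2, P4=8
Average waiting = (0+29+39+2+8) / 5 = 78/5 = 15.60

15.60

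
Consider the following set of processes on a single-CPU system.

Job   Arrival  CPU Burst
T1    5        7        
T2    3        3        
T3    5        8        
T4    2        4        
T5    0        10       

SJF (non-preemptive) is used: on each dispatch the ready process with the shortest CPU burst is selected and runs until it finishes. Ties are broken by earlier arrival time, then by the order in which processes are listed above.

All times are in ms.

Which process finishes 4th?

Timeline: | T5 0-10 | T2 10-13 | T4 13-17 | T1 17-24 | T3 24-32 |
Completion: T1=24  T2=13  T3=32  T4=17  T5=10
Turnaround (C−A): T1=19  T2=10  T3=27  T4=15  T5=10
Finish order: T5 → T2 → T4 → T1 → T3

T1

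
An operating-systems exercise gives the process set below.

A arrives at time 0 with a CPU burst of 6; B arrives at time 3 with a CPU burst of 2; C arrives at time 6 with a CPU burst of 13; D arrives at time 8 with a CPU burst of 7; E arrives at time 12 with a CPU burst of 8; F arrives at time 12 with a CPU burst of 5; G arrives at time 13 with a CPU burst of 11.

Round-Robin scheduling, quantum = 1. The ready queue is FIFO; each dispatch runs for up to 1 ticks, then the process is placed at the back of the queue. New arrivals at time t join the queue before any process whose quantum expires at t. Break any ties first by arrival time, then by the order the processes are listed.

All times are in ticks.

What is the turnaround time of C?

Schedule: | A 0-3 | B 3-4 | A 4-5 | B 5-6 | A 6-7 | C 7-8 | A 8-9 | D 9-10 | C 10-11 | D 11-12 | C 12-13 | E 13-14 | F 14-15 | D 15-16 | G 16-17 | C 17-18 | E 18-19 | F 19-20 | D 20-21 | G 21-22 | C 22-23 | E 23-24 | F 24-25 | D 25-26 | G 26-27 | C 27-28 | E 28-29 | F 29-30 | D 30-31 | G 31-32 | C 32-33 | E 33-34 | F 34-35 | D 35-36 | G 36-37 | C 37-38 | E 38-39 | G 39-40 | C 40-41 | E 41-42 | G 42-43 | C 43-44 | E 44-45 | G 45-46 | C 46-47 | G 47-48 | C 48-49 | G 49-50 | C 50-51 | G 51-52 |
Completion: A=9  B=6  C=51  D=36  E=45  F=35  G=52
Turnaround (C−A): A=9  B=3  C=45  D=28  E=33  F=23  G=39
Turnaround(C) = completion − arrival = 51 − 6 = 45

45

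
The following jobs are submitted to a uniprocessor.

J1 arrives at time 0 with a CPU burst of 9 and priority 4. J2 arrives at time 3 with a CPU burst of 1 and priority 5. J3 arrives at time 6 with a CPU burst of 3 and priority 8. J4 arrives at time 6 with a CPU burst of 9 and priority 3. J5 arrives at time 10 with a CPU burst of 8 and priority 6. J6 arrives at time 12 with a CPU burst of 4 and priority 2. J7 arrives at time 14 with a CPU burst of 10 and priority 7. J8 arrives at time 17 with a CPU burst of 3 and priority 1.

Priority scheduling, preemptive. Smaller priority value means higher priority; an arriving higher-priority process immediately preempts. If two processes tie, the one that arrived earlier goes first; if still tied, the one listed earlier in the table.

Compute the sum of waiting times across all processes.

119

Timeline: | J1 0-6 | J4 6-12 | J6 12-16 | J4 16-17 | J8 17-20 | J4 20-22 | J1 22-25 | J2 25-26 | J5 26-34 | J7 34-44 | J3 44-47 |
Completion: J1=25  J2=26  J3=47  J4=22  J5=34  J6=16  J7=44  J8=20
Turnaround (C−A): J1=25  J2=23  J3=41  J4=16  J5=24  J6=4  J7=30  J8=3
Waiting = turnaround − burst: J1=16, J2=22, J3=38, J4=7, J5=16, J6=0, J7=20, J8=0
Total waiting = 16 + 22 + 38 + 7 + 16 + 0 + 20 + 0 = 119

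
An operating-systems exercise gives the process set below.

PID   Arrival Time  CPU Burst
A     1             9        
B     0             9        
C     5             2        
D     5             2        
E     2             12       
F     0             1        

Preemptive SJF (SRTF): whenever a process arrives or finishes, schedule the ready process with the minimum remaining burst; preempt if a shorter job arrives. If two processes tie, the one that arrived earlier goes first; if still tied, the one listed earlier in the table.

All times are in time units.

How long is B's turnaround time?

Schedule: | F 0-1 | B 1-5 | C 5-7 | D 7-9 | B 9-14 | A 14-23 | E 23-35 |
Completion: A=23  B=14  C=7  D=9  E=35  F=1
Turnaround (C−A): A=22  B=14  C=2  D=4  E=33  F=1
Turnaround(B) = completion − arrival = 14 − 0 = 14

14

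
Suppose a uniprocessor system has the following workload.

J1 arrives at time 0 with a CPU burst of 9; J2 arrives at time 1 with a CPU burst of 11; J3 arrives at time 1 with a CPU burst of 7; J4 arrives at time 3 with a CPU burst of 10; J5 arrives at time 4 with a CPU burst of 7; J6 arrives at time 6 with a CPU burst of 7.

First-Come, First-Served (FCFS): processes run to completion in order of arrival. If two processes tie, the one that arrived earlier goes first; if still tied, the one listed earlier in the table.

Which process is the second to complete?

Schedule: | J1 0-9 | J2 9-20 | J3 20-27 | J4 27-37 | J5 37-44 | J6 44-51 |
Completion: J1=9  J2=20  J3=27  J4=37  J5=44  J6=51
Turnaround (C−A): J1=9  J2=19  J3=26  J4=34  J5=40  J6=45
Finish order: J1 → J2 → J3 → J4 → J5 → J6

J2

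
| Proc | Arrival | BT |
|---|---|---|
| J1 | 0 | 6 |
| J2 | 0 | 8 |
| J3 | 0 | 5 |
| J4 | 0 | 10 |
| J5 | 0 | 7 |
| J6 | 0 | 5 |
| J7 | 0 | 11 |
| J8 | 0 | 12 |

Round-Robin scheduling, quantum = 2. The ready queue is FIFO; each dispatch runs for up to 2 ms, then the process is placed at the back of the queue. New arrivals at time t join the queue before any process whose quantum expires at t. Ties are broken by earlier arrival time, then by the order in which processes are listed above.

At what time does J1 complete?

Schedule: | J1 0-2 | J2 2-4 | J3 4-6 | J4 6-8 | J5 8-10 | J6 10-12 | J7 12-14 | J8 14-16 | J1 16-18 | J2 18-20 | J3 20-22 | J4 22-24 | J5 24-26 | J6 26-28 | J7 28-30 | J8 30-32 | J1 32-34 | J2 34-36 | J3 36-37 | J4 37-39 | J5 39-41 | J6 41-42 | J7 42-44 | J8 44-46 | J2 46-48 | J4 48-50 | J5 50-51 | J7 51-53 | J8 53-55 | J4 55-57 | J7 57-59 | J8 59-61 | J7 61-62 | J8 62-64 |
Completion: J1=34  J2=48  J3=37  J4=57  J5=51  J6=42  J7=62  J8=64

34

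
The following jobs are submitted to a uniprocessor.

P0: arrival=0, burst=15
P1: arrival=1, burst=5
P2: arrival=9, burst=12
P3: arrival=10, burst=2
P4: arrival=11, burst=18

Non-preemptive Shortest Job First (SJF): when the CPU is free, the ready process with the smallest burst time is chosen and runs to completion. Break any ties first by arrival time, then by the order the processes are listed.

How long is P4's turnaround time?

41

Timeline: | P0 0-15 | P3 15-17 | P1 17-22 | P2 22-34 | P4 34-52 |
Completion: P0=15  P1=22  P2=34  P3=17  P4=52
Turnaround (C−A): P0=15  P1=21  P2=25  P3=7  P4=41
Turnaround(P4) = completion − arrival = 52 − 11 = 41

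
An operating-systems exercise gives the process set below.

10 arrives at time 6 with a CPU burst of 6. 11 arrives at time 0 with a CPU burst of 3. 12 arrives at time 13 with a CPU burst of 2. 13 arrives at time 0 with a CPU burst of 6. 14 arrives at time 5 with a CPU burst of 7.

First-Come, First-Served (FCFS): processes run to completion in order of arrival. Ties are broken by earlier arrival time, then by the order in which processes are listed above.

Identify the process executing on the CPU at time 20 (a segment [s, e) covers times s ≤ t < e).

Gantt: | 11 0-3 | 13 3-9 | 14 9-16 | 10 16-22 | 12 22-24 |
Completion: 10=22  11=3  12=24  13=9  14=16
Turnaround (C−A): 10=16  11=3  12=11  13=9  14=11

10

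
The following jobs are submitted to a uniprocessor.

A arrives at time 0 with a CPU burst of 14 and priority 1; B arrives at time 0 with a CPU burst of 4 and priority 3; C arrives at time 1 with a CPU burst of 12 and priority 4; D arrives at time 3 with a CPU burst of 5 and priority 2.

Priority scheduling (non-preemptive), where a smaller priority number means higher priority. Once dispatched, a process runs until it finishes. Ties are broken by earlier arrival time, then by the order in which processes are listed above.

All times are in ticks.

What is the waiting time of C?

Gantt: | A 0-14 | D 14-19 | B 19-23 | C 23-35 |
Completion: A=14  B=23  C=35  D=19
Turnaround (C−A): A=14  B=23  C=34  D=16
Waiting(C) = turnaround − burst = 34 − 12 = 22

22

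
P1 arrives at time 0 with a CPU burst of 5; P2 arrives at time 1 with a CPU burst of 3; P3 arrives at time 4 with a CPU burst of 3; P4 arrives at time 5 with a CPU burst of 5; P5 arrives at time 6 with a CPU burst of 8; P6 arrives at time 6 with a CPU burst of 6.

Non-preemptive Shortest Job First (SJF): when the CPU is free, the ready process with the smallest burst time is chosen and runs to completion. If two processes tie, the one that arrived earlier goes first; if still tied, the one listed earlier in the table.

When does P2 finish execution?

Timeline: | P1 0-5 | P2 5-8 | P3 8-11 | P4 11-16 | P6 16-22 | P5 22-30 |
Completion: P1=5  P2=8  P3=11  P4=16  P5=30  P6=22
Turnaround (C−A): P1=5  P2=7  P3=7  P4=11  P5=24  P6=16

8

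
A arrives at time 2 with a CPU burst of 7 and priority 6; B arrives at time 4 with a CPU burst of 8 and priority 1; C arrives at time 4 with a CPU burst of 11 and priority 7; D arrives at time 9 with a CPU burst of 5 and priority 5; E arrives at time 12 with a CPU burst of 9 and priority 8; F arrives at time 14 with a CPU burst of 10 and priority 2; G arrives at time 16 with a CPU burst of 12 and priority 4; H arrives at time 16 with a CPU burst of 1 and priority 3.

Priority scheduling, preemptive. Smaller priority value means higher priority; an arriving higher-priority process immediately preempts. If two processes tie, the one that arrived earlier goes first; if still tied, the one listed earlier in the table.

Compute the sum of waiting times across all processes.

164

Timeline: | idle 0-2 | A 2-4 | B 4-12 | D 12-14 | F 14-24 | H 24-25 | G 25-37 | D 37-40 | A 40-45 | C 45-56 | E 56-65 |
Completion: A=45  B=12  C=56  D=40  E=65  F=24  G=37  H=25
Turnaround (C−A): A=43  B=8  C=52  D=31  E=53  F=10  G=21  H=9
Waiting = turnaround − burst: A=36, B=0, C=41, D=26, E=44, F=0, G=9, H=8
Total waiting = 36 + 0 + 41 + 26 + 44 + 0 + 9 + 8 = 164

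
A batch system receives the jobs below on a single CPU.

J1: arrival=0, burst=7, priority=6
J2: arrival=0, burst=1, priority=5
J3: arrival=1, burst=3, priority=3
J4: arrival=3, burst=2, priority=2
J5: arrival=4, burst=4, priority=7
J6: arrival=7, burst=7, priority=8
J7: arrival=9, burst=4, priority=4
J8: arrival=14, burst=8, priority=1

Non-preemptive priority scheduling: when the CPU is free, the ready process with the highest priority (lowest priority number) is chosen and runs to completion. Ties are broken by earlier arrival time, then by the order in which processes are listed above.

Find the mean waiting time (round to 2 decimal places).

Schedule: | J2 0-1 | J3 1-4 | J4 4-6 | J1 6-13 | J7 13-17 | J8 17-25 | J5 25-29 | J6 29-36 |
Completion: J1=13  J2=1  J3=4  J4=6  J5=29  J6=36  J7=17  J8=25
Turnaround (C−A): J1=13  J2=1  J3=3  J4=3  J5=25  J6=29  J7=8  J8=11
Waiting times: J1=6, J2=0, J3=0, J4=1, J5=21, J6=22, J7=4, J8=3
Average waiting = (6+0+0+1+21+22+4+3) / 8 = 57/8 = 7.13

7.13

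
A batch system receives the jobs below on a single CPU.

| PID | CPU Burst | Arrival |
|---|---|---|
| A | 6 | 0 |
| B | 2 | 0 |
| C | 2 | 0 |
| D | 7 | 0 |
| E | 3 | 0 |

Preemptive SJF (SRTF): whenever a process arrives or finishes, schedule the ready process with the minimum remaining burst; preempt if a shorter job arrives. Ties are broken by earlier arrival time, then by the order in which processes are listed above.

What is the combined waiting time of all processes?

Timeline: | B 0-2 | C 2-4 | E 4-7 | A 7-13 | D 13-20 |
Completion: A=13  B=2  C=4  D=20  E=7
Turnaround (C−A): A=13  B=2  C=4  D=20  E=7
Waiting = turnaround − burst: A=7, B=0, C=2, D=13, E=4
Total waiting = 7 + 0 + 2 + 13 + 4 = 26

26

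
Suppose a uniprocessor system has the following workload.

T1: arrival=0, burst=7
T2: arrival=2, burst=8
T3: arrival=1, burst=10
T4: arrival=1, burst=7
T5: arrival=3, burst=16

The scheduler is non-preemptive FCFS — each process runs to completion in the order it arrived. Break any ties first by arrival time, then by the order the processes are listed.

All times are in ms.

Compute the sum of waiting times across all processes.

Timeline: | T1 0-7 | T3 7-17 | T4 17-24 | T2 24-32 | T5 32-48 |
Completion: T1=7  T2=32  T3=17  T4=24  T5=48
Waiting = turnaround − burst: T1=0, T2=22, T3=6, T4=16, T5=29
Total waiting = 0 + 22 + 6 + 16 + 29 = 73

73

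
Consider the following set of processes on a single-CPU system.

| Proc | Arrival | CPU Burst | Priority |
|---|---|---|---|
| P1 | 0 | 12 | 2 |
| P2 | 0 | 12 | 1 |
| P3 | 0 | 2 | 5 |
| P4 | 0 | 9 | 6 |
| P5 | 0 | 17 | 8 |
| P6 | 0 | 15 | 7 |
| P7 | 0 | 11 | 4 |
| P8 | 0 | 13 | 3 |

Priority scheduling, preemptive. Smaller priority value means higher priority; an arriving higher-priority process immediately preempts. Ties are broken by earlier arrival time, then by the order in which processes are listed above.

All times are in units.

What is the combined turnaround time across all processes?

Timeline: | P2 0-12 | P1 12-24 | P8 24-37 | P7 37-48 | P3 48-50 | P4 50-59 | P6 59-74 | P5 74-91 |
Completion: P1=24  P2=12  P3=50  P4=59  P5=91  P6=74  P7=48  P8=37
Turnaround (C−A): P1=24  P2=12  P3=50  P4=59  P5=91  P6=74  P7=48  P8=37
Turnaround = completion − arrival: P1=24, P2=12, P3=50, P4=59, P5=91, P6=74, P7=48, P8=37
Total turnaround = 24 + 12 + 50 + 59 + 91 + 74 + 48 + 37 = 395

395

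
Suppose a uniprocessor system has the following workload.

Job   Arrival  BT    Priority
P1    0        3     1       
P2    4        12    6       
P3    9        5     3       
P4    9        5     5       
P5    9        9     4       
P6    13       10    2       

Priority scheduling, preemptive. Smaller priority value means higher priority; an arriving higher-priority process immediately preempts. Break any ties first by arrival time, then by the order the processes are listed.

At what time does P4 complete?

Gantt: | P1 0-3 | idle 3-4 | P2 4-9 | P3 9-13 | P6 13-23 | P3 23-24 | P5 24-33 | P4 33-38 | P2 38-45 |
Completion: P1=3  P2=45  P3=24  P4=38  P5=33  P6=23
Turnaround (C−A): P1=3  P2=41  P3=15  P4=29  P5=24  P6=10

38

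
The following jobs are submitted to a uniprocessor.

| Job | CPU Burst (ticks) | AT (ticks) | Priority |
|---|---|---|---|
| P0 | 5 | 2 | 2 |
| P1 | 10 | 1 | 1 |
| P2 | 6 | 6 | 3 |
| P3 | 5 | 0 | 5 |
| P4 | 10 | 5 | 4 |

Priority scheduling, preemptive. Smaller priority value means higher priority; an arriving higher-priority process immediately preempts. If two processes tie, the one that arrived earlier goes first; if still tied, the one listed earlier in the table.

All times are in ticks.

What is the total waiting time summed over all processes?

Timeline: | P3 0-1 | P1 1-11 | P0 11-16 | P2 16-22 | P4 22-32 | P3 32-36 |
Completion: P0=16  P1=11  P2=22  P3=36  P4=32
Turnaround (C−A): P0=14  P1=10  P2=16  P3=36  P4=27
Waiting = turnaround − burst: P0=9, P1=0, P2=10, P3=31, P4=17
Total waiting = 9 + 0 + 10 + 31 + 17 = 67

67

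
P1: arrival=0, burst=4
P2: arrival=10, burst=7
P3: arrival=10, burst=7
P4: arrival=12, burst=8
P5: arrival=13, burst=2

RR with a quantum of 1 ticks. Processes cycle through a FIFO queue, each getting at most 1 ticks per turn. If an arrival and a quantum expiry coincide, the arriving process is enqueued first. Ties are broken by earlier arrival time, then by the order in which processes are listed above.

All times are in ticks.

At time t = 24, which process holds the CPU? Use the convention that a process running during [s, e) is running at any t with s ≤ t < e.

Schedule: | P1 0-4 | idle 4-10 | P2 10-11 | P3 11-12 | P2 12-13 | P4 13-14 | P3 14-15 | P5 15-16 | P2 16-17 | P4 17-18 | P3 18-19 | P5 19-20 | P2 20-21 | P4 21-22 | P3 22-23 | P2 23-24 | P4 24-25 | P3 25-26 | P2 26-27 | P4 27-28 | P3 28-29 | P2 29-30 | P4 30-31 | P3 31-32 | P4 32-34 |
Completion: P1=4  P2=30  P3=32  P4=34  P5=20
Turnaround (C−A): P1=4  P2=20  P3=22  P4=22  P5=7

P4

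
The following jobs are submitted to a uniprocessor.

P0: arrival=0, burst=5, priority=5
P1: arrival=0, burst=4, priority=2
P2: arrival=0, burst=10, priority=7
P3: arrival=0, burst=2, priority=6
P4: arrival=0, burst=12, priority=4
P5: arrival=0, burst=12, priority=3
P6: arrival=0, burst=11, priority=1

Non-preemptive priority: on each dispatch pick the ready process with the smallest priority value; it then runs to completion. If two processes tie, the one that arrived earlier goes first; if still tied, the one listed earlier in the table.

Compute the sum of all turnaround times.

238

Schedule: | P6 0-11 | P1 11-15 | P5 15-27 | P4 27-39 | P0 39-44 | P3 44-46 | P2 46-56 |
Completion: P0=44  P1=15  P2=56  P3=46  P4=39  P5=27  P6=11
Turnaround (C−A): P0=44  P1=15  P2=56  P3=46  P4=39  P5=27  P6=11
Turnaround = completion − arrival: P0=44, P1=15, P2=56, P3=46, P4=39, P5=27, P6=11
Total turnaround = 44 + 15 + 56 + 46 + 39 + 27 + 11 = 238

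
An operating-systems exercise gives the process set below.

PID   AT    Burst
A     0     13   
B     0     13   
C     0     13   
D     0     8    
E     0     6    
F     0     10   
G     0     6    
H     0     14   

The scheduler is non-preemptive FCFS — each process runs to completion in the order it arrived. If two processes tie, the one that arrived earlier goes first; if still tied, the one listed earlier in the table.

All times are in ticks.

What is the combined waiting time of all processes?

310

Gantt: | A 0-13 | B 13-26 | C 26-39 | D 39-47 | E 47-53 | F 53-63 | G 63-69 | H 69-83 |
Completion: A=13  B=26  C=39  D=47  E=53  F=63  G=69  H=83
Waiting = turnaround − burst: A=0, B=13, C=26, D=39, E=47, F=53, G=63, H=69
Total waiting = 0 + 13 + 26 + 39 + 47 + 53 + 63 + 69 = 310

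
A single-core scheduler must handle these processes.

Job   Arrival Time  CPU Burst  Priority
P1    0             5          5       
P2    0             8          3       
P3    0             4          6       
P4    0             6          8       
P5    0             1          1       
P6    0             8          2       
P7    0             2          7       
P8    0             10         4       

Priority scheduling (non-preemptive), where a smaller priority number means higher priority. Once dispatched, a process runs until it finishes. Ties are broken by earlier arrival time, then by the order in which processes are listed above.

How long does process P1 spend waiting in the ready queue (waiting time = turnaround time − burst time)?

Gantt: | P5 0-1 | P6 1-9 | P2 9-17 | P8 17-27 | P1 27-32 | P3 32-36 | P7 36-38 | P4 38-44 |
Completion: P1=32  P2=17  P3=36  P4=44  P5=1  P6=9  P7=38  P8=27
Turnaround (C−A): P1=32  P2=17  P3=36  P4=44  P5=1  P6=9  P7=38  P8=27
Waiting(P1) = turnaround − burst = 32 − 5 = 27

27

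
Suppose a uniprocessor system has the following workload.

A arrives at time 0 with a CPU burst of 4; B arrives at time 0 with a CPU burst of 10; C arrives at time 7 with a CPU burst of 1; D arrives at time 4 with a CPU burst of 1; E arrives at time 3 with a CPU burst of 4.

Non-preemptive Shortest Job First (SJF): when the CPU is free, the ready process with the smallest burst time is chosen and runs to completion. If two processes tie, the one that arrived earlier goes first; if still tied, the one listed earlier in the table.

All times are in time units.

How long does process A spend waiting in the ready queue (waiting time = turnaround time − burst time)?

0

Gantt: | A 0-4 | D 4-5 | E 5-9 | C 9-10 | B 10-20 |
Completion: A=4  B=20  C=10  D=5  E=9
Waiting(A) = turnaround − burst = 4 − 4 = 0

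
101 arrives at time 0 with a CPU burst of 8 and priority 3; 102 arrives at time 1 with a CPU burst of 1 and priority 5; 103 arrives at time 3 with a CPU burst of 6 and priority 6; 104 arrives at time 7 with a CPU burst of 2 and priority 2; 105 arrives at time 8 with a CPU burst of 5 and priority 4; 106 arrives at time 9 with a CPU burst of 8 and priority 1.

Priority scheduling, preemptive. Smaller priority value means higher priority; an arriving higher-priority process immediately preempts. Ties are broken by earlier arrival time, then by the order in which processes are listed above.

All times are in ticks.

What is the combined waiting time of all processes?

Schedule: | 101 0-7 | 104 7-9 | 106 9-17 | 101 17-18 | 105 18-23 | 102 23-24 | 103 24-30 |
Completion: 101=18  102=24  103=30  104=9  105=23  106=17
Turnaround (C−A): 101=18  102=23  103=27  104=2  105=15  106=8
Waiting = turnaround − burst: 101=10, 102=22, 103=21, 104=0, 105=10, 106=0
Total waiting = 10 + 22 + 21 + 0 + 10 + 0 = 63

63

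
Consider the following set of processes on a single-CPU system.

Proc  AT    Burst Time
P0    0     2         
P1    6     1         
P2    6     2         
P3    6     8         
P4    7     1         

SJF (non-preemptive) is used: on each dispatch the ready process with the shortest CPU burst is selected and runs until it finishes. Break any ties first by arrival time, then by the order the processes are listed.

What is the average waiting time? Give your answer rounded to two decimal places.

Schedule: | P0 0-2 | idle 2-6 | P1 6-7 | P4 7-8 | P2 8-10 | P3 10-18 |
Completion: P0=2  P1=7  P2=10  P3=18  P4=8
Turnaround (C−A): P0=2  P1=1  P2=4  P3=12  P4=1
Waiting times: P0=0, P1=0, P2=2, P3=4, P4=0
Average waiting = (0+0+2+4+0) / 5 = 6/5 = 1.20

1.20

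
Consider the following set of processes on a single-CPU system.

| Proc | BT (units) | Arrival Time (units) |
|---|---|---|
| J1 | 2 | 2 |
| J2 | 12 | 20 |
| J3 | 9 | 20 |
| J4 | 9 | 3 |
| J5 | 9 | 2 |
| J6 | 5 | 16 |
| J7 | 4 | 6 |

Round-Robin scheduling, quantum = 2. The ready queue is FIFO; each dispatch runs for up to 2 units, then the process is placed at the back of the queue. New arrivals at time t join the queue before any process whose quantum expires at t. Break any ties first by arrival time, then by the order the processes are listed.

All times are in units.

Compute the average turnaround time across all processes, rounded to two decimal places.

Gantt: | idle 0-2 | J1 2-4 | J5 4-6 | J4 6-8 | J7 8-10 | J5 10-12 | J4 12-14 | J7 14-16 | J5 16-18 | J4 18-20 | J6 20-22 | J5 22-24 | J2 24-26 | J3 26-28 | J4 28-30 | J6 30-32 | J5 32-33 | J2 33-35 | J3 35-37 | J4 37-38 | J6 38-39 | J2 39-41 | J3 41-43 | J2 43-45 | J3 45-47 | J2 47-49 | J3 49-50 | J2 50-52 |
Completion: J1=4  J2=52  J3=50  J4=38  J5=33  J6=39  J7=16
Turnaround (C−A): J1=2  J2=32  J3=30  J4=35  J5=31  J6=23  J7=10
Turnaround times: J1=2, J2=32, J3=30, J4=35, J5=31, J6=23, J7=10
Average turnaround = (2+32+30+35+31+23+10) / 7 = 163/7 = 23.29

23.29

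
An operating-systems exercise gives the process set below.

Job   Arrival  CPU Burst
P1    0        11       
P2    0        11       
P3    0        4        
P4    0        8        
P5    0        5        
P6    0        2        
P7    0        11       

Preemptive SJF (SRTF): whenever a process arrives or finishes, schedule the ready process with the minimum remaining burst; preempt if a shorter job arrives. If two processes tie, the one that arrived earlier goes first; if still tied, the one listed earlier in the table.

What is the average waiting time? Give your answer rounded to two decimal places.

Schedule: | P6 0-2 | P3 2-6 | P5 6-11 | P4 11-19 | P1 19-30 | P2 30-41 | P7 41-52 |
Completion: P1=30  P2=41  P3=6  P4=19  P5=11  P6=2  P7=52
Waiting times: P1=19, P2=30, P3=2, P4=11, P5=6, P6=0, P7=41
Average waiting = (19+30+2+11+6+0+41) / 7 = 109/7 = 15.57

15.57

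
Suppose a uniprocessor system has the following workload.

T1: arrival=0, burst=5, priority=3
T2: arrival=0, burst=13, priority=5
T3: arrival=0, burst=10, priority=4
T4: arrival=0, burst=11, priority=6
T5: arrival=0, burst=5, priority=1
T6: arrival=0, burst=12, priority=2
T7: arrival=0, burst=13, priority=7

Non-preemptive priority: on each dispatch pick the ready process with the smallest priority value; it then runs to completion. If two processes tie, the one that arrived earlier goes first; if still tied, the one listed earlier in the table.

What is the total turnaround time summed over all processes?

Gantt: | T5 0-5 | T6 5-17 | T1 17-22 | T3 22-32 | T2 32-45 | T4 45-56 | T7 56-69 |
Completion: T1=22  T2=45  T3=32  T4=56  T5=5  T6=17  T7=69
Turnaround (C−A): T1=22  T2=45  T3=32  T4=56  T5=5  T6=17  T7=69
Turnaround = completion − arrival: T1=22, T2=45, T3=32, T4=56, T5=5, T6=17, T7=69
Total turnaround = 22 + 45 + 32 + 56 + 5 + 17 + 69 = 246

246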